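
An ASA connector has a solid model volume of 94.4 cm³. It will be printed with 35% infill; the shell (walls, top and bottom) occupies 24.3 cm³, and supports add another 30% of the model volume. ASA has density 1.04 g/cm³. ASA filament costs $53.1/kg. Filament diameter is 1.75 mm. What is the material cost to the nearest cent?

Volume inside the shell = 94.4 − 24.3, so 70.1 cm³.
Infill volume: 0.35 × 70.1 → 24.535 cm³.
Support = 0.30 × 94.4 = 28.32 cm³.
Total extruded: 24.3 + 24.535 + 28.32 → 77.155 cm³.
Mass: 77.155 × 1.04 → 80.2412 g.
Cost = 80.2412 g / 1000 × $53.1/kg = $4.26.

$4.26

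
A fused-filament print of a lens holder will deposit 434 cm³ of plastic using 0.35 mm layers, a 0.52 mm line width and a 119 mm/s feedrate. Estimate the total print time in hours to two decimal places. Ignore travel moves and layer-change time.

5.57 hours

Bead cross-section = 0.35 × 0.52 = 0.182 mm².
Toolpath length = 434 cm³ / 0.182 mm² = 434000 / 0.182 = 2384615.4 mm.
Time extruding = 2384615.4 / 119, so 20038.8 s.
20038.8 s = 5.57 hours.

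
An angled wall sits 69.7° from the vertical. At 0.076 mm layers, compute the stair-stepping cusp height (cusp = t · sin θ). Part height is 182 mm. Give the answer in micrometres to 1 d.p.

71.3 μm

sin(69.7°) = 0.9379, so cusp = 0.076 × 0.9379 = 0.07128 mm → 71.3 μm.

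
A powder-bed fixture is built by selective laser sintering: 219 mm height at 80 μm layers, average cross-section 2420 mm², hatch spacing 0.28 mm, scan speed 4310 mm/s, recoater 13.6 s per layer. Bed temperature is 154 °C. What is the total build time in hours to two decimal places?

Layer count = ceil(219 / 0.08) = 2738.
Per-layer scan distance: 2420 / 0.28 → 8642.9 mm.
Per-layer scan time: 8642.9 / 4310 → 2.0053 s.
Time per layer = 2.0053 + 13.6 = 15.6053 s.
Build time = 2738 × 15.6053 = 42727.3114 s = 11.87 hours.

11.87 hours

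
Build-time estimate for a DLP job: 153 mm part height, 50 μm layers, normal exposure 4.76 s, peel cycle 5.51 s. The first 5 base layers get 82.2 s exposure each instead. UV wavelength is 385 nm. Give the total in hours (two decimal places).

8.84 hours

Layer count = ceil(153 / 0.05) = 3060.
Base layers = 5 × (82.2 + 5.51) = 438.55 s.
Normal layers = 3055 × (4.76 + 5.51) = 31374.85 s.
Total = 438.55 + 31374.85 = 31813.4 s = 8.84 hours.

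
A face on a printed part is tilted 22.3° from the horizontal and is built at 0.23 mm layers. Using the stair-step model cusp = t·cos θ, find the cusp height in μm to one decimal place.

212.8 μm

Cusp = layer height × cos(22.3°) = 0.23 × 0.9252 = 0.212796 mm = 212.8 μm.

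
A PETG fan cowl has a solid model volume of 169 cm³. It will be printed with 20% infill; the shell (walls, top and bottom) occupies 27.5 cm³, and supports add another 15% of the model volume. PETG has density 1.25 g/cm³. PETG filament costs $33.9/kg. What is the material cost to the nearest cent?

$3.44

Interior volume: 169 − 27.5 → 141.5 cm³.
Infill deposited: 0.20 × 141.5 → 28.3 cm³.
Support: 0.15 × 169 → 25.35 cm³.
Total printed volume = 27.5 + 28.3 + 25.35, so 81.15 cm³.
Mass = 81.15 × 1.25, so 101.4375 g.
Cost = 101.4375 g / 1000 × $33.9/kg = $3.44.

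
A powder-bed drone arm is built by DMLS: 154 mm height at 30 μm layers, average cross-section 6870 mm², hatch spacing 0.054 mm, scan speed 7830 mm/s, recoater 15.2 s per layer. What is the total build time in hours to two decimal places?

Number of layers: 154 / 0.03 → 5134 (rounded up).
Scan path per layer = 6870 / 0.054, so 127222.2 mm.
Per-layer scan time = 127222.2 / 7830 = 16.248 s.
Time per layer: 16.248 + 15.2 → 31.448 s.
Total: 5134 × 31.448 s = 161454.032 s → 44.85 hours.

44.85 hours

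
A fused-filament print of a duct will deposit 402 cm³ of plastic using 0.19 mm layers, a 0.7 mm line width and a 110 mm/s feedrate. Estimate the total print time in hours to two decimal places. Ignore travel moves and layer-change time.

7.63 hours

Bead cross-section = 0.19 × 0.7, so 0.133 mm².
Path length: 402000 mm³ / 0.133 mm² → 3022556.4 mm.
Print-move time = 3022556.4 / 110 = 27477.8 s.
That's 27477.8 s → 7.63 hours.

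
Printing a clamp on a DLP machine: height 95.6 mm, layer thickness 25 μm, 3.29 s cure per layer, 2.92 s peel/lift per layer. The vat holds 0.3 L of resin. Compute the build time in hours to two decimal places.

6.60 hours

Number of layers: 95.6 / 0.025 → 3824 (rounded up).
Per-layer time: 3.29 + 2.92 → 6.21 s.
Build time: 3824 × 6.21 s = 23747.04 s, i.e. 6.60 hours.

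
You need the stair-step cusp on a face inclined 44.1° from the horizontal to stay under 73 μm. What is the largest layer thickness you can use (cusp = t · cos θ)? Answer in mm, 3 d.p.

t = h_c / cos θ = 0.073 / 0.7181 = 0.102 mm.

0.102 mm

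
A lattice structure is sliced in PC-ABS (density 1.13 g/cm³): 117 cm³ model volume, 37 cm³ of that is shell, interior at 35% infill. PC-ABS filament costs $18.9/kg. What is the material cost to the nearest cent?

$1.39

Volume inside the shell: 117 − 37 → 80 cm³.
Deposited infill = 0.35 × 80, so 28 cm³.
Total printed volume: 37 + 28 → 65 cm³.
Mass: 65 × 1.13 → 73.45 g.
Cost = 73.45 g / 1000 × $18.9/kg = $1.39.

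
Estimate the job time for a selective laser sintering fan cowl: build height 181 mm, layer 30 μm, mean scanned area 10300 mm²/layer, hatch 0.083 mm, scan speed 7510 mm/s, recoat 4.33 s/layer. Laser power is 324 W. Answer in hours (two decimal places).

Layer count = ceil(181 / 0.03) = 6034.
Hatch length per layer = 10300 / 0.083, so 124096.4 mm.
Laser time per layer = 124096.4 / 7510 = 16.5242 s.
Layer cycle = 16.5242 + 4.33 = 20.8542 s.
6034 layers × 20.8542 s/layer = 125834.2428 s, i.e. 34.95 hours.

34.95 hours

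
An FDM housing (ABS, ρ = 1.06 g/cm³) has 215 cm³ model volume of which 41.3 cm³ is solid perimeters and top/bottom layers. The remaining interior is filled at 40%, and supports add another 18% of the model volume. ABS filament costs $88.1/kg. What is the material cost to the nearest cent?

$13.96

Interior volume: 215 − 41.3 → 173.7 cm³.
Infill deposited = 0.40 × 173.7 = 69.48 cm³.
Support: 0.18 × 215 → 38.7 cm³.
Total printed volume: 41.3 + 69.48 + 38.7 → 149.48 cm³.
Mass: 149.48 × 1.06 → 158.4488 g.
At $88.1/kg: 158.4488/1000 × 88.1 = $13.96.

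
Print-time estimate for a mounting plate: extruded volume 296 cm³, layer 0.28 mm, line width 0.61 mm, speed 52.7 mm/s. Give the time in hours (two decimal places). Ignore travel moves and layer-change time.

9.13 hours

Bead cross-section: 0.28 × 0.61 → 0.1708 mm².
Path length: 296000 mm³ / 0.1708 mm² → 1733021.1 mm.
Print-move time: 1733021.1 / 52.7 → 32884.7 s.
That's 32884.7 s → 9.13 hours.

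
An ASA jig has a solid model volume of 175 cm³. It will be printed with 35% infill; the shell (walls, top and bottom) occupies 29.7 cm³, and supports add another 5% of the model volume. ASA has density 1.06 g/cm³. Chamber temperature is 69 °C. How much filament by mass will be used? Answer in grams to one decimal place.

94.7 g

Volume inside the shell: 175 − 29.7 → 145.3 cm³.
Infill volume: 0.35 × 145.3 → 50.855 cm³.
Support = 0.05 × 175 = 8.75 cm³.
Total printed volume: 29.7 + 50.855 + 8.75 → 89.305 cm³.
Mass = 89.305 × 1.06, so 94.6633 g.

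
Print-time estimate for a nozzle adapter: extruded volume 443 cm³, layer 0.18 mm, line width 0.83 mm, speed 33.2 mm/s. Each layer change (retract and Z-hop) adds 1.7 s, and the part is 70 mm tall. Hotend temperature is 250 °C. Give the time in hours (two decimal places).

Bead cross-section = 0.18 × 0.83 = 0.1494 mm².
Toolpath length = 443 cm³ / 0.1494 mm² = 443000 / 0.1494 = 2965194.1 mm.
Time extruding = 2965194.1 / 33.2 = 89313.1 s.
Layer count = ceil(70 / 0.18) = 389.
Z-hop total = 389 × 1.7, so 661.3 s.
Total = 89313.1 + 661.3 = 89974.4 s = 24.99 hours.

24.99 hours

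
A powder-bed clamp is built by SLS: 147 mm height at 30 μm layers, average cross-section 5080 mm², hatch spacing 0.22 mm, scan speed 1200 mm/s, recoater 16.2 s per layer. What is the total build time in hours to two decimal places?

Number of layers: 147 / 0.03 → 4900 (rounded up).
Scan path per layer = 5080 / 0.22, so 23090.9 mm.
Per-layer scan time = 23090.9 / 1200, so 19.2424 s.
Layer cycle = 19.2424 + 16.2 = 35.4424 s.
4900 layers × 35.4424 s/layer = 173667.76 s, i.e. 48.24 hours.

48.24 hours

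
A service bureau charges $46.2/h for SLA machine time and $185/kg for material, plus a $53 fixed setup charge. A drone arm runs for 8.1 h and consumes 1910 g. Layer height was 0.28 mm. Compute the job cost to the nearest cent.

Time charge = 46.2 × 8.1 = $374.22.
Feedstock cost = 185 × 1910/1000, so $353.35.
Adding setup: 374.22 + 353.35 + 53 → $780.57.

$780.57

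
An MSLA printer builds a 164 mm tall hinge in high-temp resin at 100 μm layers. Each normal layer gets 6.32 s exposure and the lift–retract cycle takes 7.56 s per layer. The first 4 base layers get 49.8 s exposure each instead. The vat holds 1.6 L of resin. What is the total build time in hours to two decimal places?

Layer count = ceil(164 / 0.1) = 1640.
Burn-in layers = 4 × (49.8 + 7.56) = 229.44 s.
Regular layers: 1636 × (6.32 + 7.56) → 22707.68 s.
Sum: 229.44 + 22707.68 = 22937.12 s → 6.37 hours.

6.37 hours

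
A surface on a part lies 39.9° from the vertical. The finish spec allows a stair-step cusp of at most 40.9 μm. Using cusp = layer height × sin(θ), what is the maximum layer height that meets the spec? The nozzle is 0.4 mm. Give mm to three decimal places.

0.064 mm

Layer height = cusp / sin(39.9°) = 0.0409 / 0.6414 = 0.064 mm.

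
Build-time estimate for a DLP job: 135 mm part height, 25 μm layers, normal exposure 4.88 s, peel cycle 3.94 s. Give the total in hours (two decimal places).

13.23 hours

Number of layers: 135 / 0.025 → 5400 (rounded up).
Cycle time: 4.88 + 3.94 → 8.82 s.
Total = 5400 × 8.82 = 47628 s = 13.23 hours.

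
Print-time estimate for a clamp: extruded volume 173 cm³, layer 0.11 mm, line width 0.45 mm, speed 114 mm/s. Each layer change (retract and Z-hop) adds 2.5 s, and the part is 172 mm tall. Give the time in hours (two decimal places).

Line area: 0.11 × 0.45 → 0.0495 mm².
Toolpath length = 173 cm³ / 0.0495 mm² = 173000 / 0.0495 = 3494949.5 mm.
Time extruding: 3494949.5 / 114 → 30657.5 s.
Layer count = ceil(172 / 0.11) = 1564.
Layer-change overhead = 1564 × 2.5 = 3910 s.
Altogether 30657.5 + 3910 = 34567.5 s, i.e. 9.60 hours.

9.60 hours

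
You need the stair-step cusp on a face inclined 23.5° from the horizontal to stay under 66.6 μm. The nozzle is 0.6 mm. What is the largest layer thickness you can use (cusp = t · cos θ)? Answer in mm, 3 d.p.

0.073 mm

t = h_c / cos θ = 0.0666 / 0.9171 = 0.073 mm.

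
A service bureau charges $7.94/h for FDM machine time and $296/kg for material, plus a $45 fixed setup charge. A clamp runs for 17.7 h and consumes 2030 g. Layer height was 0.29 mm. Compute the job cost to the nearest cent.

Machine-time cost = 7.94 × 17.7, so $140.538.
Feedstock cost = 296 × 2030/1000, so $600.88.
Adding setup: 140.538 + 600.88 + 45 → 786.418 ≈ $786.42.

$786.42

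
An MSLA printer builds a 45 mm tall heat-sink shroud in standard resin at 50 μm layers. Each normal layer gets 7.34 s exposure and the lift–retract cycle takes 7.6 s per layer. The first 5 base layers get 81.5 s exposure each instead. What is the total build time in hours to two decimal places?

Layer count = ceil(45 / 0.05) = 900.
Burn-in layers = 5 × (81.5 + 7.6), so 445.5 s.
Normal layers = 895 × (7.34 + 7.6), so 13371.3 s.
Total = 445.5 + 13371.3 = 13816.8 s = 3.84 hours.

3.84 hours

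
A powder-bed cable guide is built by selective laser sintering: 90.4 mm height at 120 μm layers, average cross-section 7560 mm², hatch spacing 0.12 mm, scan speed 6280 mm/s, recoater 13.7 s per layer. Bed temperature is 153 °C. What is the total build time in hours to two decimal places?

4.97 hours

Layers = ⌈90.4/0.12⌉ = 754.
Scan path per layer = 7560 / 0.12, so 63000 mm.
Per-layer scan time = 63000 / 6280 = 10.0318 s.
Time per layer: 10.0318 + 13.7 → 23.7318 s.
Total: 754 × 23.7318 s = 17893.7772 s → 4.97 hours.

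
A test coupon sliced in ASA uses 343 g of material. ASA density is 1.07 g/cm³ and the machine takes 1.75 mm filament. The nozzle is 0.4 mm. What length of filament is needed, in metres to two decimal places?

133.27 m

Extruded volume: 343/1.07 = 320.5607 cm³ (320560.7 mm³).
A = π r² = π × 0.875² = 2.4053 mm².
Length = 320560.7 / 2.4053 = 133272.65 mm = 133.27 m.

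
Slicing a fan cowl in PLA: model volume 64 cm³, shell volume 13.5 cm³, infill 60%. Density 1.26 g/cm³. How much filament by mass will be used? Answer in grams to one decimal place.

55.2 g

Interior volume = 64 − 13.5 = 50.5 cm³.
Infill volume = 0.60 × 50.5 = 30.3 cm³.
Total printed volume: 13.5 + 30.3 → 43.8 cm³.
Mass = 43.8 × 1.26, so 55.188 g.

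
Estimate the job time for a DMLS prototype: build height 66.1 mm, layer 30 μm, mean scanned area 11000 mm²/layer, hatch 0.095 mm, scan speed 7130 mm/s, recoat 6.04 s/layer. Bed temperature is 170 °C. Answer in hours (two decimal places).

13.64 hours

Layers = ⌈66.1/0.03⌉ = 2204.
Hatch length per layer: 11000 / 0.095 → 115789.5 mm.
Scan time per layer = 115789.5 / 7130, so 16.2398 s.
Layer cycle = 16.2398 + 6.04 = 22.2798 s.
Total: 2204 × 22.2798 s = 49104.6792 s → 13.64 hours.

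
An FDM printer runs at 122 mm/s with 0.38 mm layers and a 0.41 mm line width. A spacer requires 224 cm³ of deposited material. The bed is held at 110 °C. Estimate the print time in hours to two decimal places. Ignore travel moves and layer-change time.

3.27 hours

Line area = 0.38 × 0.41, so 0.1558 mm².
Path length: 224000 mm³ / 0.1558 mm² → 1437740.7 mm.
Extrusion time = 1437740.7 / 122, so 11784.8 s.
11784.8 s = 3.27 hours.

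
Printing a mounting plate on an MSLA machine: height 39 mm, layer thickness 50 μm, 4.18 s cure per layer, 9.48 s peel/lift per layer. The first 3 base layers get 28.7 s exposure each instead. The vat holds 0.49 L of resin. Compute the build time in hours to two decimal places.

Layers = ⌈39/0.05⌉ = 780.
Bottom layers = 3 × (28.7 + 9.48), so 114.54 s.
Regular layers = 777 × (4.18 + 9.48) = 10613.82 s.
Total = 114.54 + 10613.82 = 10728.36 s = 2.98 hours.

2.98 hours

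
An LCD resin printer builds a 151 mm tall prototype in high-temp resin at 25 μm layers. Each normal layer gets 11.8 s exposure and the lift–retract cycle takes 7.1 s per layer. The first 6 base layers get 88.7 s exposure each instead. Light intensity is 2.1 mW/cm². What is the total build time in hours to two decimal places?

Number of layers: 151 / 0.025 → 6040 (rounded up).
Burn-in layers = 6 × (88.7 + 7.1) = 574.8 s.
Normal layers = 6034 × (11.8 + 7.1), so 114042.6 s.
Sum: 574.8 + 114042.6 = 114617.4 s → 31.84 hours.

31.84 hours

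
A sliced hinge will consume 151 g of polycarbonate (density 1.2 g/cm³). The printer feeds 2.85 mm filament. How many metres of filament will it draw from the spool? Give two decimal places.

19.72 m

Volume = 151 g / 1.2 g·cm⁻³ = 125.8333 cm³ = 125833.3 mm³.
Filament cross-section = π × (2.85/2)² = 6.3794 mm².
Length = 125833.3 / 6.3794 = 19724.94 mm = 19.72 m.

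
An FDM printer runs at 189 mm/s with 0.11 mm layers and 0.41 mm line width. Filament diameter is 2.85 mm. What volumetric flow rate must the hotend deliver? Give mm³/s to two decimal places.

8.52

Bead cross-section = 0.11 × 0.41 = 0.0451 mm².
Volumetric flow = 189 × 0.0451 = 8.52 mm³/s.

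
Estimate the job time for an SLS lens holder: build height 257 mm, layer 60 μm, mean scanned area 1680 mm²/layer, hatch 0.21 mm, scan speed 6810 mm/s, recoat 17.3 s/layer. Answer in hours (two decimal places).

Layer count = ceil(257 / 0.06) = 4284.
Scan path per layer = 1680 / 0.21, so 8000 mm.
Scan time per layer: 8000 / 6810 → 1.1747 s.
Layer cycle = 1.1747 + 17.3, so 18.4747 s.
4284 layers × 18.4747 s/layer = 79145.6148 s, i.e. 21.98 hours.

21.98 hours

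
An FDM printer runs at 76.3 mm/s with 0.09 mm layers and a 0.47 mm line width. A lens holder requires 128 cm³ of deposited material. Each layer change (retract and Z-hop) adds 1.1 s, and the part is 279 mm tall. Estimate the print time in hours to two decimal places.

11.96 hours

Line area = 0.09 × 0.47, so 0.0423 mm².
Toolpath length = 128 cm³ / 0.0423 mm² = 128000 / 0.0423 = 3026004.7 mm.
Extrusion time: 3026004.7 / 76.3 → 39659.3 s.
Number of layers: 279 / 0.09 → 3100 (rounded up).
Non-print overhead = 3100 × 1.1 = 3410 s.
Total = 39659.3 + 3410 = 43069.3 s = 11.96 hours.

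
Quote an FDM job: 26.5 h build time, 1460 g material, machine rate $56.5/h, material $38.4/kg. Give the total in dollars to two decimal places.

Machine cost = 56.5 × 26.5 = $1497.25.
Material cost: 38.4 × 1460/1000 → $56.064.
Total = 1497.25 + 56.064 = 1553.314 ≈ $1553.31.

$1553.31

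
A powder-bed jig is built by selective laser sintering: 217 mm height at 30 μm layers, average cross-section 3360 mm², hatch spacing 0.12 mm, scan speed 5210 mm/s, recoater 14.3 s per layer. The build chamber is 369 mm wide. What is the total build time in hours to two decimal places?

Layers = ⌈217/0.03⌉ = 7234.
Scan path per layer = 3360 / 0.12 = 28000 mm.
Scan time per layer: 28000 / 5210 → 5.3743 s.
Layer cycle = 5.3743 + 14.3, so 19.6743 s.
Build time = 7234 × 19.6743 = 142323.8862 s = 39.53 hours.

39.53 hours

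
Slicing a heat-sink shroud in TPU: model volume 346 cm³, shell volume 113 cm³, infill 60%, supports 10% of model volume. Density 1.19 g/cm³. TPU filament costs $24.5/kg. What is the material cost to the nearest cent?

$8.38

Volume inside the shell = 346 − 113, so 233 cm³.
Infill volume = 0.60 × 233 = 139.8 cm³.
Support = 0.10 × 346 = 34.6 cm³.
Total printed volume = 113 + 139.8 + 34.6 = 287.4 cm³.
Mass = 287.4 × 1.19, so 342.006 g.
At $24.5/kg: 342.006/1000 × 24.5 = $8.38.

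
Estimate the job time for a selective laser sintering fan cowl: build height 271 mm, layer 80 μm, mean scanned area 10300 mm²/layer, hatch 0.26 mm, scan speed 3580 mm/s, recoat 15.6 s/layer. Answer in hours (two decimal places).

25.10 hours

Layer count = ceil(271 / 0.08) = 3388.
Hatch length per layer: 10300 / 0.26 → 39615.4 mm.
Scan time per layer = 39615.4 / 3580 = 11.0658 s.
Time per layer: 11.0658 + 15.6 → 26.6658 s.
Total: 3388 × 26.6658 s = 90343.7304 s → 25.10 hours.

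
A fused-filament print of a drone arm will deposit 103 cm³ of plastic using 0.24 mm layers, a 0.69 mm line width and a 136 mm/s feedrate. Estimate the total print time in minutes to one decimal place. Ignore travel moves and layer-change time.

76.2 minutes

Extrusion cross-section: 0.24 × 0.69 → 0.1656 mm².
Toolpath length = 103 cm³ / 0.1656 mm² = 103000 / 0.1656 = 621980.7 mm.
Time extruding = 621980.7 / 136, so 4573.4 s.
Converting: 4573.4 s = 76.2 minutes.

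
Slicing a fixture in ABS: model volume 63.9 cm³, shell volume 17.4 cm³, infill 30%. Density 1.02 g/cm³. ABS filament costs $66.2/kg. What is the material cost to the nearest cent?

$2.12

Infill region: 63.9 − 17.4 → 46.5 cm³.
Deposited infill = 0.30 × 46.5 = 13.95 cm³.
Total extruded: 17.4 + 13.95 → 31.35 cm³.
Mass = 31.35 × 1.02 = 31.977 g.
At $66.2/kg: 31.977/1000 × 66.2 = $2.12.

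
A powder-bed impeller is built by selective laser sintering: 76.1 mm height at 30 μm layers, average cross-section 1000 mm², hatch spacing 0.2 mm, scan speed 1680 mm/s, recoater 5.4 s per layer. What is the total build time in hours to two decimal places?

5.90 hours

Layer count = ceil(76.1 / 0.03) = 2537.
Per-layer scan distance = 1000 / 0.2, so 5000 mm.
Per-layer scan time = 5000 / 1680 = 2.9762 s.
Time per layer = 2.9762 + 5.4 = 8.3762 s.
Total: 2537 × 8.3762 s = 21250.4194 s → 5.90 hours.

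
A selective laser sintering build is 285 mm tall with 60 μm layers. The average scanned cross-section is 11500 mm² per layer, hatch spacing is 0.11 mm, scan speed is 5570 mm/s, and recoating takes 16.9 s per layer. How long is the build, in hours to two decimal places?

Number of layers: 285 / 0.06 → 4750 (rounded up).
Scan path per layer = 11500 / 0.11, so 104545.5 mm.
Laser time per layer = 104545.5 / 5570, so 18.7694 s.
Time per layer: 18.7694 + 16.9 → 35.6694 s.
Total: 4750 × 35.6694 s = 169429.65 s → 47.06 hours.

47.06 hours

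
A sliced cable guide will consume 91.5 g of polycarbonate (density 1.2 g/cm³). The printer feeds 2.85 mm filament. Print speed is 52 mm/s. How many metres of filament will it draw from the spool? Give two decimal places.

Volume = 91.5 g / 1.2 g·cm⁻³ = 76.25 cm³ = 76250 mm³.
A = π r² = π × 1.425² = 6.3794 mm².
L = V/A = 76250/6.3794 = 11952.53 mm → 11.95 m.

11.95 m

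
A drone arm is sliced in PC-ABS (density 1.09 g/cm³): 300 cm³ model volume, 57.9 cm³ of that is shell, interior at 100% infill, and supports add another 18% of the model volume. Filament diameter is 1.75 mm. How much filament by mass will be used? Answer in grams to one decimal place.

Interior volume = 300 − 57.9, so 242.1 cm³.
Deposited infill = 1.00 × 242.1 = 242.1 cm³.
Support = 0.18 × 300, so 54 cm³.
Deposited volume: 57.9 + 242.1 + 54 → 354 cm³.
Mass = 354 × 1.09, so 385.86 g.

385.9 g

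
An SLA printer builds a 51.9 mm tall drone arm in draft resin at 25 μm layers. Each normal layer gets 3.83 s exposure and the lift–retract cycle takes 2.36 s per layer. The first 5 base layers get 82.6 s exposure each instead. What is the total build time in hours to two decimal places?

3.68 hours

Layer count = ceil(51.9 / 0.025) = 2076.
Base layers = 5 × (82.6 + 2.36), so 424.8 s.
Regular layers: 2071 × (3.83 + 2.36) → 12819.49 s.
Sum: 424.8 + 12819.49 = 13244.29 s → 3.68 hours.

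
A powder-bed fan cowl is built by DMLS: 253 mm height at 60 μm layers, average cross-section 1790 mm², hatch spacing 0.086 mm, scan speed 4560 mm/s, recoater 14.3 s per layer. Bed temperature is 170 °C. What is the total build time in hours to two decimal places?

22.10 hours

Layers = ⌈253/0.06⌉ = 4217.
Hatch length per layer: 1790 / 0.086 → 20814 mm.
Laser time per layer = 20814 / 4560, so 4.5645 s.
Time per layer = 4.5645 + 14.3 = 18.8645 s.
4217 layers × 18.8645 s/layer = 79551.5965 s, i.e. 22.10 hours.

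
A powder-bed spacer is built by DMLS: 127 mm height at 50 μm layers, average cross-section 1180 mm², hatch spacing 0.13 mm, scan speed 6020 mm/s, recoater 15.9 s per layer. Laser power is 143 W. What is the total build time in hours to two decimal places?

Layers = ⌈127/0.05⌉ = 2540.
Scan path per layer = 1180 / 0.13 = 9076.9 mm.
Per-layer scan time: 9076.9 / 6020 → 1.5078 s.
Layer cycle: 1.5078 + 15.9 → 17.4078 s.
2540 layers × 17.4078 s/layer = 44215.812 s, i.e. 12.28 hours.

12.28 hours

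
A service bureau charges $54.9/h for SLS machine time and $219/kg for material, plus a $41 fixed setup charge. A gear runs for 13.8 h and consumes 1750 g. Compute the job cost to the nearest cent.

Time charge: 54.9 × 13.8 → $757.62.
Feedstock cost: 219 × 1750/1000 → $383.25.
Adding setup: 757.62 + 383.25 + 41 → $1181.87.

$1181.87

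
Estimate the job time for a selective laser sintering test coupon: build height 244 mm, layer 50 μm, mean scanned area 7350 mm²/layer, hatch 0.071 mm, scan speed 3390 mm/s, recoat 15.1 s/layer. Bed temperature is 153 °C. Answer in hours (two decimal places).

61.86 hours

Number of layers: 244 / 0.05 → 4880 (rounded up).
Hatch length per layer = 7350 / 0.071 = 103521.1 mm.
Laser time per layer: 103521.1 / 3390 → 30.5372 s.
Per-layer time: 30.5372 + 15.1 → 45.6372 s.
Total: 4880 × 45.6372 s = 222709.536 s → 61.86 hours.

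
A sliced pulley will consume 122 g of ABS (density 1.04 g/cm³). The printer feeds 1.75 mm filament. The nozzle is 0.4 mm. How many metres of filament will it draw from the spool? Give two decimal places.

Volume = 122 g / 1.04 g·cm⁻³ = 117.3077 cm³ = 117307.7 mm³.
A = π r² = π × 0.875² = 2.4053 mm².
Length = 117307.7 / 2.4053 = 48770.51 mm = 48.77 m.

48.77 m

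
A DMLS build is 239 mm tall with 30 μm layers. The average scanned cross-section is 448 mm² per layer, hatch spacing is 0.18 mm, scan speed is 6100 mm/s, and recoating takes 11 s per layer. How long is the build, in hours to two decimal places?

Number of layers: 239 / 0.03 → 7967 (rounded up).
Per-layer scan distance = 448 / 0.18 = 2488.9 mm.
Laser time per layer = 2488.9 / 6100 = 0.408 s.
Layer cycle = 0.408 + 11, so 11.408 s.
Build time = 7967 × 11.408 = 90887.536 s = 25.25 hours.

25.25 hours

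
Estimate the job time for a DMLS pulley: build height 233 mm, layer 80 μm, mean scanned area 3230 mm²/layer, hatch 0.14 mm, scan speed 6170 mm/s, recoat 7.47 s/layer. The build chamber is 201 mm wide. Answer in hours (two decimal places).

Number of layers: 233 / 0.08 → 2913 (rounded up).
Scan path per layer = 3230 / 0.14 = 23071.4 mm.
Per-layer scan time: 23071.4 / 6170 → 3.7393 s.
Time per layer = 3.7393 + 7.47, so 11.2093 s.
2913 layers × 11.2093 s/layer = 32652.6909 s, i.e. 9.07 hours.

9.07 hours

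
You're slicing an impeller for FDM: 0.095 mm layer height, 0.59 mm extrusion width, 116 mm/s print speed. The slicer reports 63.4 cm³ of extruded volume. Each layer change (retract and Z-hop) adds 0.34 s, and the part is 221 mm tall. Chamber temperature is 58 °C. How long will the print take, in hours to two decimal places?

Bead cross-section: 0.095 × 0.59 → 0.05605 mm².
Path length: 63400 mm³ / 0.05605 mm² → 1131132.9 mm.
Print-move time: 1131132.9 / 116 → 9751.1 s.
Layers = ⌈221/0.095⌉ = 2327.
Z-hop total = 2327 × 0.34, so 791.18 s.
Total = 9751.1 + 791.18 = 10542.28 s = 2.93 hours.

2.93 hours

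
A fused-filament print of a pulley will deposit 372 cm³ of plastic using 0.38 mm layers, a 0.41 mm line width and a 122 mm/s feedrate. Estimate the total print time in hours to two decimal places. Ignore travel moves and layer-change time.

5.44 hours

Line area = 0.38 × 0.41, so 0.1558 mm².
Total extruded path = 372000/0.1558 = 2387676.5 mm.
Print-move time = 2387676.5 / 122 = 19571.1 s.
That's 19571.1 s → 5.44 hours.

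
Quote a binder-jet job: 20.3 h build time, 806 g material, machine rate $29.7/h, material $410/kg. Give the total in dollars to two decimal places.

Machine cost: 29.7 × 20.3 → $602.91.
Material charge = 410 × 806/1000, so $330.46.
Total = 602.91 + 330.46 = $933.37.

$933.37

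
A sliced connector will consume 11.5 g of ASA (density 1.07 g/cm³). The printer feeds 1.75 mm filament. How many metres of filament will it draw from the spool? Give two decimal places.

4.47 m

Extruded volume: 11.5/1.07 = 10.7477 cm³ (10747.7 mm³).
Filament cross-section = π × (1.75/2)² = 2.4053 mm².
Length = 10747.7 / 2.4053 = 4468.34 mm = 4.47 m.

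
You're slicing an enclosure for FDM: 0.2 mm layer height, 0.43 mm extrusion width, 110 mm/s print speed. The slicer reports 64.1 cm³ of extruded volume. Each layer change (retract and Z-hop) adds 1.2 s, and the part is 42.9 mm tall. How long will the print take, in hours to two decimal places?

Extrusion cross-section = 0.2 × 0.43, so 0.086 mm².
Path length: 64100 mm³ / 0.086 mm² → 745348.8 mm.
Time extruding = 745348.8 / 110, so 6775.9 s.
Layers = ⌈42.9/0.2⌉ = 215.
Layer-change overhead: 215 × 1.2 → 258 s.
Altogether 6775.9 + 258 = 7033.9 s, i.e. 1.95 hours.

1.95 hours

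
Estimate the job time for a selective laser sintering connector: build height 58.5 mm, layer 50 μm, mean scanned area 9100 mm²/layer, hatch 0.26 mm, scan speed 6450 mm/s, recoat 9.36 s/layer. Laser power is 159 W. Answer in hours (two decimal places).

4.81 hours

Layer count = ceil(58.5 / 0.05) = 1170.
Per-layer scan distance = 9100 / 0.26, so 35000 mm.
Per-layer scan time = 35000 / 6450 = 5.4264 s.
Per-layer time = 5.4264 + 9.36, so 14.7864 s.
1170 layers × 14.7864 s/layer = 17300.088 s, i.e. 4.81 hours.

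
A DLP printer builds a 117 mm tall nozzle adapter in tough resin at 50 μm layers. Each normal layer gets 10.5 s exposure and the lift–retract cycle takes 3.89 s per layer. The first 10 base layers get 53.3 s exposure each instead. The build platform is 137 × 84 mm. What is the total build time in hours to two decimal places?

Number of layers: 117 / 0.05 → 2340 (rounded up).
Bottom layers = 10 × (53.3 + 3.89), so 571.9 s.
Remaining layers = 2330 × (10.5 + 3.89), so 33528.7 s.
Total = 571.9 + 33528.7 = 34100.6 s = 9.47 hours.

9.47 hours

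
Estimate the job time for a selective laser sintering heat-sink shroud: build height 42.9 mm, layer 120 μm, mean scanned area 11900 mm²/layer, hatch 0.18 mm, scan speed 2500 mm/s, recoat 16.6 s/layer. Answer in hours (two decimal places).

Number of layers: 42.9 / 0.12 → 358 (rounded up).
Hatch length per layer = 11900 / 0.18 = 66111.1 mm.
Laser time per layer = 66111.1 / 2500 = 26.4444 s.
Per-layer time = 26.4444 + 16.6, so 43.0444 s.
Build time = 358 × 43.0444 = 15409.8952 s = 4.28 hours.

4.28 hours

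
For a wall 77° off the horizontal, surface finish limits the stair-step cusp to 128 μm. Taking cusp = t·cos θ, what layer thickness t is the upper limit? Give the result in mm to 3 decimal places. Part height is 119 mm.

t = h_c / cos θ = 0.128 / 0.2250 = 0.569 mm.

0.569 mm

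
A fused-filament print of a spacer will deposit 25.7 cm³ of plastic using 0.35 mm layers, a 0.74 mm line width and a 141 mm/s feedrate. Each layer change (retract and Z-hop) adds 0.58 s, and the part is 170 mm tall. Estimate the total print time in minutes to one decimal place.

16.4 minutes

Line area: 0.35 × 0.74 → 0.259 mm².
Toolpath length = 25.7 cm³ / 0.259 mm² = 25700 / 0.259 = 99227.8 mm.
Extrusion time = 99227.8 / 141 = 703.7 s.
Layer count = ceil(170 / 0.35) = 486.
Layer-change overhead = 486 × 0.58, so 281.88 s.
Total = 703.7 + 281.88 = 985.58 s = 16.4 minutes.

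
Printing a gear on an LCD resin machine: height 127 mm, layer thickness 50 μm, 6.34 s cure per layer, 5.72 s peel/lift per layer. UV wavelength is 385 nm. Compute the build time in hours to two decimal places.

8.51 hours

Layers = ⌈127/0.05⌉ = 2540.
Each layer takes = 6.34 + 5.72 = 12.06 s.
Build time: 2540 × 12.06 s = 30632.4 s, i.e. 8.51 hours.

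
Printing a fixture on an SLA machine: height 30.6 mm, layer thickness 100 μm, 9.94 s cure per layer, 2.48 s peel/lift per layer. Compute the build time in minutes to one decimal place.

Layers = ⌈30.6/0.1⌉ = 306.
Per-layer time: 9.94 + 2.48 → 12.42 s.
Total = 306 × 12.42 = 3800.52 s = 63.3 minutes.

63.3 minutes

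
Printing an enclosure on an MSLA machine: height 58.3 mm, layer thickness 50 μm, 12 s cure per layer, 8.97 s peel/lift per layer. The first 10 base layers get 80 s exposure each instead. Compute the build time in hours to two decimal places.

6.98 hours

Layers = ⌈58.3/0.05⌉ = 1166.
Base layers = 10 × (80 + 8.97), so 889.7 s.
Regular layers: 1156 × (12 + 8.97) → 24241.32 s.
Total = 889.7 + 24241.32 = 25131.02 s = 6.98 hours.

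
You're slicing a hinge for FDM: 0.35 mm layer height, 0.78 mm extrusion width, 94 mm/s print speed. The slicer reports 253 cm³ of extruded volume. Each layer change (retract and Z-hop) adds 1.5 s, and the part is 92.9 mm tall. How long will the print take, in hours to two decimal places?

Extrusion cross-section: 0.35 × 0.78 → 0.273 mm².
Path length: 253000 mm³ / 0.273 mm² → 926739.9 mm.
Print-move time = 926739.9 / 94 = 9858.9 s.
Number of layers: 92.9 / 0.35 → 266 (rounded up).
Non-print overhead: 266 × 1.5 → 399 s.
Total = 9858.9 + 399 = 10257.9 s = 2.85 hours.

2.85 hours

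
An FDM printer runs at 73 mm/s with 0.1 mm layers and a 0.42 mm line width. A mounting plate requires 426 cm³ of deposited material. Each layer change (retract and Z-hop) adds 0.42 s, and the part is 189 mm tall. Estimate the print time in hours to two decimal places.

Line area = 0.1 × 0.42, so 0.042 mm².
Total extruded path = 426000/0.042 = 10142857.1 mm.
Print-move time = 10142857.1 / 73 = 138943.2 s.
Number of layers: 189 / 0.1 → 1890 (rounded up).
Layer-change overhead: 1890 × 0.42 → 793.8 s.
Altogether 138943.2 + 793.8 = 139737 s, i.e. 38.82 hours.

38.82 hours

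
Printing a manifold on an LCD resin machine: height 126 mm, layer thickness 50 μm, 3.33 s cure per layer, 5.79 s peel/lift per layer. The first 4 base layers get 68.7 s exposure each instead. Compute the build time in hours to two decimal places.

Layer count = ceil(126 / 0.05) = 2520.
Base layers: 4 × (68.7 + 5.79) → 297.96 s.
Regular layers: 2516 × (3.33 + 5.79) → 22945.92 s.
Total = 297.96 + 22945.92 = 23243.88 s = 6.46 hours.

6.46 hours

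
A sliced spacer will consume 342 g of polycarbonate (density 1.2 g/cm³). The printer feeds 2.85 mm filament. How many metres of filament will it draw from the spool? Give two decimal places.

44.68 m

Extruded volume: 342/1.2 = 285 cm³ (285000 mm³).
A = π r² = π × 1.425² = 6.3794 mm².
L = V/A = 285000/6.3794 = 44675.05 mm → 44.68 m.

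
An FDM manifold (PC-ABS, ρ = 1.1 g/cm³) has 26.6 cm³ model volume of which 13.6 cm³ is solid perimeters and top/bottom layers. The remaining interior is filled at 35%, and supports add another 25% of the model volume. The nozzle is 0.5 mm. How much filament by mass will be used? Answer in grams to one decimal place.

Interior volume = 26.6 − 13.6, so 13 cm³.
Deposited infill: 0.35 × 13 → 4.55 cm³.
Support: 0.25 × 26.6 → 6.65 cm³.
Total printed volume: 13.6 + 4.55 + 6.65 → 24.8 cm³.
Mass = 24.8 × 1.1, so 27.28 g.

27.3 g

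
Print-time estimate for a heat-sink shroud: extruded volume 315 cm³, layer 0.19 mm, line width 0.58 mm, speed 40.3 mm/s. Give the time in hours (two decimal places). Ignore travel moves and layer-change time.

Bead cross-section = 0.19 × 0.58, so 0.1102 mm².
Toolpath length = 315 cm³ / 0.1102 mm² = 315000 / 0.1102 = 2858439.2 mm.
Extrusion time: 2858439.2 / 40.3 → 70929 s.
70929 s = 19.70 hours.

19.70 hours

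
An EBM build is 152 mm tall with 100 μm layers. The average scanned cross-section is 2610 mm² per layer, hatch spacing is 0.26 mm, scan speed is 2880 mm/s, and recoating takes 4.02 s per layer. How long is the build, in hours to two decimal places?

3.17 hours

Layer count = ceil(152 / 0.1) = 1520.
Per-layer scan distance = 2610 / 0.26, so 10038.5 mm.
Per-layer scan time = 10038.5 / 2880 = 3.4856 s.
Per-layer time: 3.4856 + 4.02 → 7.5056 s.
Build time = 1520 × 7.5056 = 11408.512 s = 3.17 hours.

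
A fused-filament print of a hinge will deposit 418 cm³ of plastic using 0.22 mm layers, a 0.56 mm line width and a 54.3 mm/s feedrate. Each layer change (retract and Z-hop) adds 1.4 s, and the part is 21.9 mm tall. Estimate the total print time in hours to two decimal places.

Extrusion cross-section = 0.22 × 0.56 = 0.1232 mm².
Total extruded path = 418000/0.1232 = 3392857.1 mm.
Time extruding = 3392857.1 / 54.3, so 62483.6 s.
Layer count = ceil(21.9 / 0.22) = 100.
Layer-change overhead = 100 × 1.4 = 140 s.
Total = 62483.6 + 140 = 62623.6 s = 17.40 hours.

17.40 hours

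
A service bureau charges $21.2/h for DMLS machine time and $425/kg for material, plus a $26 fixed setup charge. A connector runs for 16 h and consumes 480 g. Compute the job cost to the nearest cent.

$569.20

Time charge = 21.2 × 16 = $339.20.
Material cost = 425 × 480/1000, so $204.00.
Total = 339.20 + 204.00 + 26 = $569.20.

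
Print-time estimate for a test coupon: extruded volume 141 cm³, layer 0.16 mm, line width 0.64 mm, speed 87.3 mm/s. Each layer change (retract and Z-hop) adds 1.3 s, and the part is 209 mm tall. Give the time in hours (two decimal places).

Extrusion cross-section = 0.16 × 0.64 = 0.1024 mm².
Toolpath length = 141 cm³ / 0.1024 mm² = 141000 / 0.1024 = 1376953.1 mm.
Time extruding = 1376953.1 / 87.3, so 15772.7 s.
Layer count = ceil(209 / 0.16) = 1307.
Z-hop total = 1307 × 1.3 = 1699.1 s.
Altogether 15772.7 + 1699.1 = 17471.8 s, i.e. 4.85 hours.

4.85 hours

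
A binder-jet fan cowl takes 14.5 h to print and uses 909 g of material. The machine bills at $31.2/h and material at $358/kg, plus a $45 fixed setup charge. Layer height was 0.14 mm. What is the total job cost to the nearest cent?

Machine-time cost: 31.2 × 14.5 → $452.40.
Material charge = 358 × 909/1000, so $325.422.
Total = 452.40 + 325.422 + 45 = 822.822 ≈ $822.82.

$822.82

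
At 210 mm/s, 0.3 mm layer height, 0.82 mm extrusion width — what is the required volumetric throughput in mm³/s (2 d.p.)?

Extrusion cross-section = 0.3 × 0.82 = 0.246 mm².
Q = v·A = 210 × 0.246 = 51.66 mm³/s.

51.66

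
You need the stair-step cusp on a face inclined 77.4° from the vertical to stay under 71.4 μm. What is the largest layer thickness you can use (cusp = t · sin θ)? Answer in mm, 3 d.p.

Layer height = cusp / sin(77.4°) = 0.0714 / 0.9759 = 0.073 mm.

0.073 mm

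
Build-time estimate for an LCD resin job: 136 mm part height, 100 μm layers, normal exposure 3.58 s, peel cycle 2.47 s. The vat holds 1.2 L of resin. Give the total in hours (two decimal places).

Number of layers: 136 / 0.1 → 1360 (rounded up).
Each layer takes = 3.58 + 2.47 = 6.05 s.
Total = 1360 × 6.05 = 8228 s = 2.29 hours.

2.29 hours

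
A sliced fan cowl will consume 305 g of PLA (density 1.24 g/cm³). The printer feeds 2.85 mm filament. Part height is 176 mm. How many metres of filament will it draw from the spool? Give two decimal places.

38.56 m

Volume = 305 g / 1.24 g·cm⁻³ = 245.9677 cm³ = 245967.7 mm³.
Filament cross-section = π × (2.85/2)² = 6.3794 mm².
Length = 245967.7 / 6.3794 = 38556.56 mm = 38.56 m.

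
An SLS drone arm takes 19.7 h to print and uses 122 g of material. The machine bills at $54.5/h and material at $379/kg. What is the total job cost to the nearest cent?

Machine cost = 54.5 × 19.7, so $1073.65.
Material charge: 379 × 122/1000 → $46.238.
Job cost: 1073.65 + 46.238 = 1119.888 ≈ $1119.89.

$1119.89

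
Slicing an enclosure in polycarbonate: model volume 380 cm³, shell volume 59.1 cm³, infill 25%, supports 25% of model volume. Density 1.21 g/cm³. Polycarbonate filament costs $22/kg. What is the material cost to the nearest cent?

Infill region: 380 − 59.1 → 320.9 cm³.
Infill volume = 0.25 × 320.9, so 80.225 cm³.
Support: 0.25 × 380 → 95 cm³.
Deposited volume: 59.1 + 80.225 + 95 → 234.325 cm³.
Mass = 234.325 × 1.21, so 283.53325 g.
At $22/kg: 283.53325/1000 × 22 = $6.24.

$6.24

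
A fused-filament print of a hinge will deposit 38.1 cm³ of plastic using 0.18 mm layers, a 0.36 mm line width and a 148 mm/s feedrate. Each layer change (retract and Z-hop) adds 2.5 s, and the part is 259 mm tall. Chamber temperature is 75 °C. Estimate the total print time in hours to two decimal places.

Extrusion cross-section: 0.18 × 0.36 → 0.0648 mm².
Total extruded path = 38100/0.0648 = 587963 mm.
Time extruding: 587963 / 148 → 3972.7 s.
Number of layers: 259 / 0.18 → 1439 (rounded up).
Layer-change overhead = 1439 × 2.5 = 3597.5 s.
Altogether 3972.7 + 3597.5 = 7570.2 s, i.e. 2.10 hours.

2.10 hours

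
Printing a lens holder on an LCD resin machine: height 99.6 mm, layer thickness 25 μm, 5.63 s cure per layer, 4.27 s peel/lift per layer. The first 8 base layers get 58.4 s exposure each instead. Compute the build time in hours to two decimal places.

11.07 hours

Layers = ⌈99.6/0.025⌉ = 3984.
Burn-in layers: 8 × (58.4 + 4.27) → 501.36 s.
Remaining layers = 3976 × (5.63 + 4.27) = 39362.4 s.
Sum: 501.36 + 39362.4 = 39863.76 s → 11.07 hours.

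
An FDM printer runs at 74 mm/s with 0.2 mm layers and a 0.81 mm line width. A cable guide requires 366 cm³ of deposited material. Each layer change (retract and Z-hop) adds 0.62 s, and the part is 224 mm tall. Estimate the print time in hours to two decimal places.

8.67 hours

Line area = 0.2 × 0.81 = 0.162 mm².
Path length: 366000 mm³ / 0.162 mm² → 2259259.3 mm.
Extrusion time = 2259259.3 / 74 = 30530.5 s.
Number of layers: 224 / 0.2 → 1120 (rounded up).
Non-print overhead = 1120 × 0.62 = 694.4 s.
Total = 30530.5 + 694.4 = 31224.9 s = 8.67 hours.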